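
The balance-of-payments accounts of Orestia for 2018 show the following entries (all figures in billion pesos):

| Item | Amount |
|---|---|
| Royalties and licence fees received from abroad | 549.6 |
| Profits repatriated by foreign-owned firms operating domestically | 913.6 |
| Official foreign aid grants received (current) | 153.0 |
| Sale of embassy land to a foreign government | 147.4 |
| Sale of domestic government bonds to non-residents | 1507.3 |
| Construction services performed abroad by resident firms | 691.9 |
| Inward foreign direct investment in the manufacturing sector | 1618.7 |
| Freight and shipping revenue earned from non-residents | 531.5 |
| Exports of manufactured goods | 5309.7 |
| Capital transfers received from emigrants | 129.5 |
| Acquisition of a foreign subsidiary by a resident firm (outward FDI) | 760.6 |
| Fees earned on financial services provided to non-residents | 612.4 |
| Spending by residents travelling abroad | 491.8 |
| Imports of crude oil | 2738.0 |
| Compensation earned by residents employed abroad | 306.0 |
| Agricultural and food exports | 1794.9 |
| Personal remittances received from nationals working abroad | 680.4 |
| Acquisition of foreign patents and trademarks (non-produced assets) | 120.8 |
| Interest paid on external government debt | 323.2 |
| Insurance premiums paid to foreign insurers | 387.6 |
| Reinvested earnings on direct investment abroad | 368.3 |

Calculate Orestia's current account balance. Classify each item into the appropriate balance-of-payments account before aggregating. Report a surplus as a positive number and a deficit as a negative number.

6143.5

Goods: -2738.0 + 5309.7 + 1794.9 = 4366.6
Services: 531.5 + 691.9 + 612.4 - 491.8 + 549.6 - 387.6 = 1506.0
Primary income: 306.0 - 323.2 - 913.6 + 368.3 = -562.5
Secondary income: 153.0 + 680.4 = 833.4
Current account = 4366.6 + 1506.0 + (-562.5) + 833.4 = 6143.5
(Excluded from the current account — capital account: sale of embassy land to a foreign government 147.4, capital transfers received from emigrants 129.5, acquisition of foreign patents and trademarks (non-produced assets) 120.8; financial account: sale of domestic government bonds to non-residents 1507.3, inward foreign direct investment in the manufacturing sector 1618.7, acquisition of a foreign subsidiary by a resident firm (outward FDI) 760.6.)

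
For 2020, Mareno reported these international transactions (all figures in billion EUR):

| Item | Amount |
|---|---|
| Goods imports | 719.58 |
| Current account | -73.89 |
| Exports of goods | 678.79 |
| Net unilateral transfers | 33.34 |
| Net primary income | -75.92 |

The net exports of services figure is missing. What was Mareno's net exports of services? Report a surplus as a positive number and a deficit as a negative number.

9.48

Current account = goods balance + services balance + net primary income + net secondary income
Sum of the known components = -83.37
Net exports of services = CA - (known components) = -73.89 - (-83.37) = 9.48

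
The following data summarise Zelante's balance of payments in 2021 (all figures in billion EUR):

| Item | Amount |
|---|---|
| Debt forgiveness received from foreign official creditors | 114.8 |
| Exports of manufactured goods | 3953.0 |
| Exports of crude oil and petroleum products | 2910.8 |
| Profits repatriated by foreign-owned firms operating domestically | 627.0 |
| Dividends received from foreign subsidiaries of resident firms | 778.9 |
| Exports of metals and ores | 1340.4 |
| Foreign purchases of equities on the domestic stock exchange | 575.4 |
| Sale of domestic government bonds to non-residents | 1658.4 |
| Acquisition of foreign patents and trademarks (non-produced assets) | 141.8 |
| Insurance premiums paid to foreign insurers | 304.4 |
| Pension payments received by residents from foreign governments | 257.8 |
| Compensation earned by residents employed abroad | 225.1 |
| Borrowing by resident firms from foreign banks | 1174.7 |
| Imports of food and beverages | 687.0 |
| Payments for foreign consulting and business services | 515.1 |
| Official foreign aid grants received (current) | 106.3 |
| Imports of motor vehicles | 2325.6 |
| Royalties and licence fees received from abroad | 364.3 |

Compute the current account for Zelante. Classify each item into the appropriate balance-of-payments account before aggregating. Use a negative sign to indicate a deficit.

5477.5

Goods: -2325.6 + 3953.0 - 687.0 + 2910.8 + 1340.4 = 5191.6
Services: -515.1 - 304.4 + 364.3 = -455.2
Primary income: 778.9 + 225.1 - 627.0 = 377.0
Secondary income: 106.3 + 257.8 = 364.1
Current account = 5191.6 + (-455.2) + 377.0 + 364.1 = 5477.5
(Excluded from the current account — capital account: debt forgiveness received from foreign official creditors 114.8, acquisition of foreign patents and trademarks (non-produced assets) 141.8; financial account: foreign purchases of equities on the domestic stock exchange 575.4, sale of domestic government bonds to non-residents 1658.4, borrowing by resident firms from foreign banks 1174.7.)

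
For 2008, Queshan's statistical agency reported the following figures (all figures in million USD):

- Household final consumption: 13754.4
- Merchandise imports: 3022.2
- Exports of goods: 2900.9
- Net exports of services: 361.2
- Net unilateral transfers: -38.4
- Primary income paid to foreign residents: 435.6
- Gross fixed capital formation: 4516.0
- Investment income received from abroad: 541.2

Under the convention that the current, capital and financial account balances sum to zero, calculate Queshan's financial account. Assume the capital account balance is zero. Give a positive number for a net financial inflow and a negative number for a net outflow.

Goods balance = 2900.9 - 3022.2 = -121.3
Services balance = 361.2
Trade balance (goods + services) = -121.3 + 361.2 = 239.9
Net primary income = 541.2 - 435.6 = 105.6
Net secondary income = -38.4
Current account = 239.9 + 105.6 + (-38.4) = 307.1
Financial account = -(307.1) = -307.1

-307.1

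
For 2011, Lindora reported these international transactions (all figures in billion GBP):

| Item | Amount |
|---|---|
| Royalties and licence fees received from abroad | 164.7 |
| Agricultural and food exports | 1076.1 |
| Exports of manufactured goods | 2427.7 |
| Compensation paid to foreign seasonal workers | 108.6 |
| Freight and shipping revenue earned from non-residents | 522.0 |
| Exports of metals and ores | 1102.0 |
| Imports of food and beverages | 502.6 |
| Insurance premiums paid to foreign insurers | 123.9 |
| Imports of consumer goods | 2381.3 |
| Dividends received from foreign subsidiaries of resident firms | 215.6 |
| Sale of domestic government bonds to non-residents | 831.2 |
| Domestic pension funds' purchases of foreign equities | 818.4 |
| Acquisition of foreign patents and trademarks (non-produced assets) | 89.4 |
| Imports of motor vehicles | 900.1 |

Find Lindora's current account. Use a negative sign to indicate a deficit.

1491.6

Goods: 2427.7 + 1076.1 - 2381.3 + 1102.0 - 900.1 - 502.6 = 821.8
Services: 164.7 - 123.9 + 522.0 = 562.8
Primary income: 215.6 - 108.6 = 107.0
Current account = 821.8 + 562.8 + 107.0 = 1491.6
(Excluded from the current account — financial account: sale of domestic government bonds to non-residents 831.2, domestic pension funds' purchases of foreign equities 818.4; capital account: acquisition of foreign patents and trademarks (non-produced assets) 89.4.)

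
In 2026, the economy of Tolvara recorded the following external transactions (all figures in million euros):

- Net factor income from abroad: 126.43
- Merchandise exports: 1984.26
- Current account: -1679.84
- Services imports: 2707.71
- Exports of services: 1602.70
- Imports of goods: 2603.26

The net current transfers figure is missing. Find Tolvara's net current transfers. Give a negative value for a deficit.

Current account = goods balance + services balance + net primary income + net secondary income
Sum of the known components = -1597.58
Net current transfers = CA - (known components) = -1679.84 - (-1597.58) = -82.26

-82.26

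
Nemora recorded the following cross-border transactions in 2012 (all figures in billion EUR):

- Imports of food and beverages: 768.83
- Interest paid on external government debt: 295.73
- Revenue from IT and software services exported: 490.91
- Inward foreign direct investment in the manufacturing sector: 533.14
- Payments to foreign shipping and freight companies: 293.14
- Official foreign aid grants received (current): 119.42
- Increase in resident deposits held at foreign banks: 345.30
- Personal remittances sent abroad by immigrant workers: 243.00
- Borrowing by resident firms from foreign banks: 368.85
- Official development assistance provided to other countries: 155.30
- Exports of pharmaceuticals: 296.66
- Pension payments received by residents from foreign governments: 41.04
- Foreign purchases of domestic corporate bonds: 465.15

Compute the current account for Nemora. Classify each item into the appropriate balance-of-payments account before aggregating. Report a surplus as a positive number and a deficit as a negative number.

-807.97

Goods: 296.66 - 768.83 = -472.17
Services: 490.91 - 293.14 = 197.77
Primary income: -295.73
Secondary income: 119.42 + 41.04 - 243.00 - 155.30 = -237.84
Current account = (-472.17) + 197.77 + (-295.73) + (-237.84) = -807.97
(Excluded from the current account — financial account: inward foreign direct investment in the manufacturing sector 533.14, increase in resident deposits held at foreign banks 345.30, borrowing by resident firms from foreign banks 368.85, foreign purchases of domestic corporate bonds 465.15.)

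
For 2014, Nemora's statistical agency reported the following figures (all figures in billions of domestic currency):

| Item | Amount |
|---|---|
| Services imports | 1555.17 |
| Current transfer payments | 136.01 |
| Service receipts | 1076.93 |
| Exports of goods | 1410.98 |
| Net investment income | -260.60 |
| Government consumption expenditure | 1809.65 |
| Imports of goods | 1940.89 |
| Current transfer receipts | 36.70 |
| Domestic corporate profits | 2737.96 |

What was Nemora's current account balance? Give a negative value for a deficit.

-1368.06

Goods balance = 1410.98 - 1940.89 = -529.91
Services balance = 1076.93 - 1555.17 = -478.24
Trade balance (goods + services) = -529.91 + (-478.24) = -1008.15
Net primary income = -260.60
Net secondary income = 36.70 - 136.01 = -99.31
Current account = -1008.15 + (-260.60) + (-99.31) = -1368.06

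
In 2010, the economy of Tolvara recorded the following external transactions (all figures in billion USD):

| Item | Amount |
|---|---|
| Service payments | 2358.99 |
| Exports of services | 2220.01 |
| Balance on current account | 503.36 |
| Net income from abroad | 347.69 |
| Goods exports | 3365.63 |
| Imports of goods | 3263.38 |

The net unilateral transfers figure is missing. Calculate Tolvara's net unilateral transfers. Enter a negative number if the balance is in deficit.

192.40

Current account = goods balance + services balance + net primary income + net secondary income
Sum of the known components = 310.96
Net unilateral transfers = CA - (known components) = 503.36 - 310.96 = 192.40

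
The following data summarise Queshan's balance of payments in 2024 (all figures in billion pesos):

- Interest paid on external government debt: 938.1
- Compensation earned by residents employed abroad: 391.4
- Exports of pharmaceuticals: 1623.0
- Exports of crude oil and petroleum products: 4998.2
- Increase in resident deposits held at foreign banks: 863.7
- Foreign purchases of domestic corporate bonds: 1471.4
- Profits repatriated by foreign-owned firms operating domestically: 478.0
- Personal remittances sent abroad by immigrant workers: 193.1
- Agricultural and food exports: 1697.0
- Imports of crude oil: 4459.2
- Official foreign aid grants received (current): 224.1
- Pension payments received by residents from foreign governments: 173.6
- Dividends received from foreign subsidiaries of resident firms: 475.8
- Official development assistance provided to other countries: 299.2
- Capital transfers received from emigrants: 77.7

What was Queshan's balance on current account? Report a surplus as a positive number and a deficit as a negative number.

3215.5

Goods: 1697.0 + 1623.0 + 4998.2 - 4459.2 = 3859.0
Primary income: 475.8 - 478.0 + 391.4 - 938.1 = -548.9
Secondary income: 224.1 + 173.6 - 299.2 - 193.1 = -94.6
Current account = 3859.0 + (-548.9) + (-94.6) = 3215.5
(Excluded from the current account — financial account: increase in resident deposits held at foreign banks 863.7, foreign purchases of domestic corporate bonds 1471.4; capital account: capital transfers received from emigrants 77.7.)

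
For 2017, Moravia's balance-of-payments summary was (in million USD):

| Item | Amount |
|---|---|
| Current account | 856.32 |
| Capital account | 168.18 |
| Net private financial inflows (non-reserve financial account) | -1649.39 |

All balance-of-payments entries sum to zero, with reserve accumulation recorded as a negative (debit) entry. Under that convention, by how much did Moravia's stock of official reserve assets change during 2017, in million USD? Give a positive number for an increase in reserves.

Official reserve transactions balance = -(856.32 + 168.18 + (-1649.39)) = 624.89
An accumulation of reserves is recorded as a debit (negative entry), so the change in the stock of reserves is the negative of that balance.
Change in official reserves = -(624.89) = -624.89

-624.89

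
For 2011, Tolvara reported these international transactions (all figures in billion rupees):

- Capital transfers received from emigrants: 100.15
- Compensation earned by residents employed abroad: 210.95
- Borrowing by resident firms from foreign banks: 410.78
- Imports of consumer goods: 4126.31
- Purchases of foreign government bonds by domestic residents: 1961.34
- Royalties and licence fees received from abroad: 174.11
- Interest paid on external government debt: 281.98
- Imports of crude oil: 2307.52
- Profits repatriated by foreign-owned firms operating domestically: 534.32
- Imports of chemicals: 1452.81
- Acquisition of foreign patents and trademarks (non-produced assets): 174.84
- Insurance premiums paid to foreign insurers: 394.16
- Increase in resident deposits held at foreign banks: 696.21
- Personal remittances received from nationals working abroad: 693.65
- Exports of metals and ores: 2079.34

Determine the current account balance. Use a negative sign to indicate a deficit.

Goods: -2307.52 - 4126.31 - 1452.81 + 2079.34 = -5807.30
Services: -394.16 + 174.11 = -220.05
Primary income: -281.98 - 534.32 + 210.95 = -605.35
Secondary income: 693.65
Current account = (-5807.30) + (-220.05) + (-605.35) + 693.65 = -5939.05
(Excluded from the current account — capital account: capital transfers received from emigrants 100.15, acquisition of foreign patents and trademarks (non-produced assets) 174.84; financial account: borrowing by resident firms from foreign banks 410.78, purchases of foreign government bonds by domestic residents 1961.34, increase in resident deposits held at foreign banks 696.21.)

-5939.05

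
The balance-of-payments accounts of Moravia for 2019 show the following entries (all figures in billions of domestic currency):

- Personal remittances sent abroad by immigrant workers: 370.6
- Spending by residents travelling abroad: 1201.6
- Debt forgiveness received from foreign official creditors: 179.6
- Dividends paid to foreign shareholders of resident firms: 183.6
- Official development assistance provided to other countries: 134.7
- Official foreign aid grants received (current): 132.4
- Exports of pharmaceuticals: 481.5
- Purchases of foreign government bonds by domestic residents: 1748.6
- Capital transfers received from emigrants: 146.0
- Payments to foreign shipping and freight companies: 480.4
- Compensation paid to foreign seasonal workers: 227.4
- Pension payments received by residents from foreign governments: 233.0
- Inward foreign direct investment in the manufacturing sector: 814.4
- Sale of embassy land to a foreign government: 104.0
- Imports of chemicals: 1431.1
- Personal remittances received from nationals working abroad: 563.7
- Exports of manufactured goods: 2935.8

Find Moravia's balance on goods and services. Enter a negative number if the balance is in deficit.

Goods: -1431.1 + 2935.8 + 481.5 = 1986.2
Services: -1201.6 - 480.4 = -1682.0
Trade balance = 1986.2 + (-1682.0) = 304.2
(Excluded from the trade balance — secondary income: personal remittances sent abroad by immigrant workers 370.6, official development assistance provided to other countries 134.7, official foreign aid grants received (current) 132.4, pension payments received by residents from foreign governments 233.0, personal remittances received from nationals working abroad 563.7; capital account: debt forgiveness received from foreign official creditors 179.6, capital transfers received from emigrants 146.0, sale of embassy land to a foreign government 104.0; primary income: dividends paid to foreign shareholders of resident firms 183.6, compensation paid to foreign seasonal workers 227.4; financial account: purchases of foreign government bonds by domestic residents 1748.6, inward foreign direct investment in the manufacturing sector 814.4.)

304.2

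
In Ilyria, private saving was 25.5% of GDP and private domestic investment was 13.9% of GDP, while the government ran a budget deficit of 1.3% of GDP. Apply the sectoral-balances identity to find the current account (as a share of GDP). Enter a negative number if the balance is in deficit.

By the sectoral-balances identity, CA = (S_private - I) + (T - G).
Private balance = 25.5 - 13.9 = 11.6
Government balance (T - G) = -1.3
CA = 11.6 + (-1.3) = 10.3

10.3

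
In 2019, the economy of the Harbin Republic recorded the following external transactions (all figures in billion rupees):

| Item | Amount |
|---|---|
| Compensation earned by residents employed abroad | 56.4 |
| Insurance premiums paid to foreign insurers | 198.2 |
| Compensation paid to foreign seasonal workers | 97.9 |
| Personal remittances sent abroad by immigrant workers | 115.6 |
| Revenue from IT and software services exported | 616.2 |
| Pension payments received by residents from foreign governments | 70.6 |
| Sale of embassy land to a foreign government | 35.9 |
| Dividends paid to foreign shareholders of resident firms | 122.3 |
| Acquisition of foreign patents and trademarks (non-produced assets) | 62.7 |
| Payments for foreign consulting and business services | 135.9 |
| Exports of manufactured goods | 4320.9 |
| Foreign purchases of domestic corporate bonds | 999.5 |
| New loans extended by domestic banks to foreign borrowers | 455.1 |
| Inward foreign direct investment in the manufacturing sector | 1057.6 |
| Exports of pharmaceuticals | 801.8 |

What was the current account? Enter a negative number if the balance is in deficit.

Goods: 801.8 + 4320.9 = 5122.7
Services: -135.9 - 198.2 + 616.2 = 282.1
Primary income: -97.9 + 56.4 - 122.3 = -163.8
Secondary income: 70.6 - 115.6 = -45.0
Current account = 5122.7 + 282.1 + (-163.8) + (-45.0) = 5196.0
(Excluded from the current account — capital account: sale of embassy land to a foreign government 35.9, acquisition of foreign patents and trademarks (non-produced assets) 62.7; financial account: foreign purchases of domestic corporate bonds 999.5, new loans extended by domestic banks to foreign borrowers 455.1, inward foreign direct investment in the manufacturing sector 1057.6.)

5196.0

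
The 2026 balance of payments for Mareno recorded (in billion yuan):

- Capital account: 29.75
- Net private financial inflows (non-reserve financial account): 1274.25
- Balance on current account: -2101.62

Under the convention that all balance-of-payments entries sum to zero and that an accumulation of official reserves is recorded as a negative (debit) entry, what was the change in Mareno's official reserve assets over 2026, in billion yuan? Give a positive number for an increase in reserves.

Official reserve transactions balance = -((-2101.62) + 29.75 + 1274.25) = 797.62
An accumulation of reserves is recorded as a debit (negative entry), so the change in the stock of reserves is the negative of that balance.
Change in official reserves = -(797.62) = -797.62

-797.62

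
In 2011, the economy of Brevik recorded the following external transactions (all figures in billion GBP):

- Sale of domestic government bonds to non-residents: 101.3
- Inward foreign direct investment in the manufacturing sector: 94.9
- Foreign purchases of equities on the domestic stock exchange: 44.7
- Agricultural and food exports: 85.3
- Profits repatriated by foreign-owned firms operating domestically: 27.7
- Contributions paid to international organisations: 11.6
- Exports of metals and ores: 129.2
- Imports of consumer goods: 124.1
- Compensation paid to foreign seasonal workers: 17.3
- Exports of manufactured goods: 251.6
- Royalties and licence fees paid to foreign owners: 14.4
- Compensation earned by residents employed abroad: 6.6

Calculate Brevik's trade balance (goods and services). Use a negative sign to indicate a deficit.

Goods: 129.2 + 85.3 + 251.6 - 124.1 = 342.0
Services: -14.4
Trade balance = 342.0 + (-14.4) = 327.6
(Excluded from the trade balance — financial account: sale of domestic government bonds to non-residents 101.3, inward foreign direct investment in the manufacturing sector 94.9, foreign purchases of equities on the domestic stock exchange 44.7; primary income: profits repatriated by foreign-owned firms operating domestically 27.7, compensation paid to foreign seasonal workers 17.3, compensation earned by residents employed abroad 6.6; secondary income: contributions paid to international organisations 11.6.)

327.6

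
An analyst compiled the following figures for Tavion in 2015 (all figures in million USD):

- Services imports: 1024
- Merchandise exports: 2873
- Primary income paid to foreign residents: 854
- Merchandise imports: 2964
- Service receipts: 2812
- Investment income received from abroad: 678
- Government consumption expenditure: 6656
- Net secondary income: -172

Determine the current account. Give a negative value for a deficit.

Goods balance = 2873 - 2964 = -91
Services balance = 2812 - 1024 = 1788
Trade balance (goods + services) = -91 + 1788 = 1697
Net primary income = 678 - 854 = -176
Net secondary income = -172
Current account = 1697 + (-176) + (-172) = 1349

1349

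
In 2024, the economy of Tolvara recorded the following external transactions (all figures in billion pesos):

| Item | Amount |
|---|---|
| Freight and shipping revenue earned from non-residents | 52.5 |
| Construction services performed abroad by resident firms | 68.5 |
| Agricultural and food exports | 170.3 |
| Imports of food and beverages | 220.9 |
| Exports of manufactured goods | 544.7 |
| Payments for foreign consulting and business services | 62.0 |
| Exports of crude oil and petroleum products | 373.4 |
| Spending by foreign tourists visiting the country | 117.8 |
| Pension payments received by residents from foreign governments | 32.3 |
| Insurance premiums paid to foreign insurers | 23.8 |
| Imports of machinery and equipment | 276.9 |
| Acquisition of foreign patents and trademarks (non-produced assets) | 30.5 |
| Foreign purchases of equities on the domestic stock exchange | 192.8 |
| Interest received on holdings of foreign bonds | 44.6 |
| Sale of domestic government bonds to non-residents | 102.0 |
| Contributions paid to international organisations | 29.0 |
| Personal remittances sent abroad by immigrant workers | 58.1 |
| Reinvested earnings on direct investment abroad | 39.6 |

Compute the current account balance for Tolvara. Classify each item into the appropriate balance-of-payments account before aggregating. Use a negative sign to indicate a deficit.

773.0

Goods: 373.4 - 276.9 - 220.9 + 170.3 + 544.7 = 590.6
Services: 52.5 + 68.5 + 117.8 - 23.8 - 62.0 = 153.0
Primary income: 39.6 + 44.6 = 84.2
Secondary income: 32.3 - 58.1 - 29.0 = -54.8
Current account = 590.6 + 153.0 + 84.2 + (-54.8) = 773.0
(Excluded from the current account — capital account: acquisition of foreign patents and trademarks (non-produced assets) 30.5; financial account: foreign purchases of equities on the domestic stock exchange 192.8, sale of domestic government bonds to non-residents 102.0.)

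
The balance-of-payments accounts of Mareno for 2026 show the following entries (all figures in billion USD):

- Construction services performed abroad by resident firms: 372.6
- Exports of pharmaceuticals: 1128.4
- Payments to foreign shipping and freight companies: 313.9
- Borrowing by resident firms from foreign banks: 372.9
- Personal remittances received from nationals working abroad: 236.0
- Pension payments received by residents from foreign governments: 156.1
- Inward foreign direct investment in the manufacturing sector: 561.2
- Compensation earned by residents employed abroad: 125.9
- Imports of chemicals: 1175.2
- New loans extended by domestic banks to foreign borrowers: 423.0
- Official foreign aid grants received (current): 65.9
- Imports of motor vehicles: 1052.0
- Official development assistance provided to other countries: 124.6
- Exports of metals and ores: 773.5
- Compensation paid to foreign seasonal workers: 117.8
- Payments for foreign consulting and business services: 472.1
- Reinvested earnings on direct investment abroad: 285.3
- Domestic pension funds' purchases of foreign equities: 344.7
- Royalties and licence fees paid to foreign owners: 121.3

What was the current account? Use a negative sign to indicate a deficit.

Goods: -1052.0 + 773.5 - 1175.2 + 1128.4 = -325.3
Services: -313.9 - 121.3 + 372.6 - 472.1 = -534.7
Primary income: 125.9 - 117.8 + 285.3 = 293.4
Secondary income: 156.1 - 124.6 + 65.9 + 236.0 = 333.4
Current account = (-325.3) + (-534.7) + 293.4 + 333.4 = -233.2
(Excluded from the current account — financial account: borrowing by resident firms from foreign banks 372.9, inward foreign direct investment in the manufacturing sector 561.2, new loans extended by domestic banks to foreign borrowers 423.0, domestic pension funds' purchases of foreign equities 344.7.)

-233.2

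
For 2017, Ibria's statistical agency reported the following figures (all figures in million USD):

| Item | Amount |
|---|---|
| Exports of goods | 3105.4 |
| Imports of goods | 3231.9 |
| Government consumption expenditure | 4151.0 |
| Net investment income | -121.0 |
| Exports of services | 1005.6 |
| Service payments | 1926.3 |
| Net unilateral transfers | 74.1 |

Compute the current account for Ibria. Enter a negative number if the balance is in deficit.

-1094.1

Goods balance = 3105.4 - 3231.9 = -126.5
Services balance = 1005.6 - 1926.3 = -920.7
Trade balance (goods + services) = -126.5 + (-920.7) = -1047.2
Net primary income = -121.0
Net secondary income = 74.1
Current account = -1047.2 + (-121.0) + 74.1 = -1094.1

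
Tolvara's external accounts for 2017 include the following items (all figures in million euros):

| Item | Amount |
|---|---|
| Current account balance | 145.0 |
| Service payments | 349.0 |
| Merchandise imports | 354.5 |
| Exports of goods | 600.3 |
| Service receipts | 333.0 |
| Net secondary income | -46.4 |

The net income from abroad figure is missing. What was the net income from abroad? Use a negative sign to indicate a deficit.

-38.4

Current account = goods balance + services balance + net primary income + net secondary income
Sum of the known components = 183.4
Net income from abroad = CA - (known components) = 145.0 - 183.4 = -38.4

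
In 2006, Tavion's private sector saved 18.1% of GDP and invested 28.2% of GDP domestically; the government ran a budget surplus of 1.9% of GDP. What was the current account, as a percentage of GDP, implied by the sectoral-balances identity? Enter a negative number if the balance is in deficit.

By the sectoral-balances identity, CA = (S_private - I) + (T - G).
Private balance = 18.1 - 28.2 = -10.1
Government balance (T - G) = 1.9
CA = -10.1 + 1.9 = -8.2

-8.2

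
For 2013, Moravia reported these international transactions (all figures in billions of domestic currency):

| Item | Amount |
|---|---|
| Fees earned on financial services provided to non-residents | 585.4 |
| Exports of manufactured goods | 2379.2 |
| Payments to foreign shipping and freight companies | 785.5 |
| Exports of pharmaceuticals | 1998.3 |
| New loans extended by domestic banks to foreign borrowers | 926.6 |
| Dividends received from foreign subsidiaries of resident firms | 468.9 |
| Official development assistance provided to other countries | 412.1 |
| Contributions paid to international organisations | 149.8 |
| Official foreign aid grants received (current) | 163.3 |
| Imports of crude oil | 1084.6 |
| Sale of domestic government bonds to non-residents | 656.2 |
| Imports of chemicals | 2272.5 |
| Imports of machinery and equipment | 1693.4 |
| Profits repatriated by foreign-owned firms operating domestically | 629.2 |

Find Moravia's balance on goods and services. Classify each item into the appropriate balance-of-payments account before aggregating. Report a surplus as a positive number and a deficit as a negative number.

-873.1

Goods: -2272.5 - 1693.4 + 2379.2 - 1084.6 + 1998.3 = -673.0
Services: -785.5 + 585.4 = -200.1
Trade balance = -673.0 + (-200.1) = -873.1
(Excluded from the trade balance — financial account: new loans extended by domestic banks to foreign borrowers 926.6, sale of domestic government bonds to non-residents 656.2; primary income: dividends received from foreign subsidiaries of resident firms 468.9, profits repatriated by foreign-owned firms operating domestically 629.2; secondary income: official development assistance provided to other countries 412.1, contributions paid to international organisations 149.8, official foreign aid grants received (current) 163.3.)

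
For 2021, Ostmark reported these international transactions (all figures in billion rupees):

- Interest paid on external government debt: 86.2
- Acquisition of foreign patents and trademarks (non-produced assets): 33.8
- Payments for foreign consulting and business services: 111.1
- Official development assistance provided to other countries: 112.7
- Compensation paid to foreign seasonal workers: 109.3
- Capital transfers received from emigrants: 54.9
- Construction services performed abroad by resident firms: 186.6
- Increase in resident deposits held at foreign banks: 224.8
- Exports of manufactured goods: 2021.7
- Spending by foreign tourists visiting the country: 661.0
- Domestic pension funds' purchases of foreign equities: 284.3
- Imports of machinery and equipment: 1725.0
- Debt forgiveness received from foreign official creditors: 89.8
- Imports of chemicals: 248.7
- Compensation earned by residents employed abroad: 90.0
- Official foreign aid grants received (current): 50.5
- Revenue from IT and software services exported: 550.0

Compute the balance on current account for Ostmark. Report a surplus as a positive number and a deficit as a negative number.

1166.8

Goods: -248.7 + 2021.7 - 1725.0 = 48.0
Services: 661.0 + 186.6 + 550.0 - 111.1 = 1286.5
Primary income: -86.2 + 90.0 - 109.3 = -105.5
Secondary income: 50.5 - 112.7 = -62.2
Current account = 48.0 + 1286.5 + (-105.5) + (-62.2) = 1166.8
(Excluded from the current account — capital account: acquisition of foreign patents and trademarks (non-produced assets) 33.8, capital transfers received from emigrants 54.9, debt forgiveness received from foreign official creditors 89.8; financial account: increase in resident deposits held at foreign banks 224.8, domestic pension funds' purchases of foreign equities 284.3.)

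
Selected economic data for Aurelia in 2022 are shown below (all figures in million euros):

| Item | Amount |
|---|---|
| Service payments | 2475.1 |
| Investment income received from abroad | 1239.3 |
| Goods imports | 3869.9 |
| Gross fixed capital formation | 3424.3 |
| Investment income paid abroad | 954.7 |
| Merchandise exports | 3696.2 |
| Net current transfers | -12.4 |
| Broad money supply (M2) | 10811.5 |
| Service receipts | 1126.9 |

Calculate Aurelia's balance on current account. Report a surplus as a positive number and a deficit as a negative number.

Goods balance = 3696.2 - 3869.9 = -173.7
Services balance = 1126.9 - 2475.1 = -1348.2
Trade balance (goods + services) = -173.7 + (-1348.2) = -1521.9
Net primary income = 1239.3 - 954.7 = 284.6
Net secondary income = -12.4
Current account = -1521.9 + 284.6 + (-12.4) = -1249.7

-1249.7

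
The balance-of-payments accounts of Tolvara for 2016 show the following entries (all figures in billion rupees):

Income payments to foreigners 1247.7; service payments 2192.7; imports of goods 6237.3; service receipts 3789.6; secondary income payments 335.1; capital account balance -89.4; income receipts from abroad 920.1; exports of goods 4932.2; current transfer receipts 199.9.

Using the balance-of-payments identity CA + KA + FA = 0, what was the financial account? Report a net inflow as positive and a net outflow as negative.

260.4

Goods balance = 4932.2 - 6237.3 = -1305.1
Services balance = 3789.6 - 2192.7 = 1596.9
Trade balance (goods + services) = -1305.1 + 1596.9 = 291.8
Net primary income = 920.1 - 1247.7 = -327.6
Net secondary income = 199.9 - 335.1 = -135.2
Current account = 291.8 + (-327.6) + (-135.2) = -171.0
Financial account = -(-171.0 + (-89.4)) = 260.4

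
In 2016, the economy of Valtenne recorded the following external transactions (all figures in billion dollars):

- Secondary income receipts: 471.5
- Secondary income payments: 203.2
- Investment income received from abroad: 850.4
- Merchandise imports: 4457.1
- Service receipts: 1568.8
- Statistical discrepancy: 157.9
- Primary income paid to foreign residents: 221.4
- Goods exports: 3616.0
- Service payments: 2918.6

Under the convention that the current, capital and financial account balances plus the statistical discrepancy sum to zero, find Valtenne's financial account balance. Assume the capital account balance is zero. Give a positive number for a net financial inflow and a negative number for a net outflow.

1135.7

Goods balance = 3616.0 - 4457.1 = -841.1
Services balance = 1568.8 - 2918.6 = -1349.8
Trade balance (goods + services) = -841.1 + (-1349.8) = -2190.9
Net primary income = 850.4 - 221.4 = 629.0
Net secondary income = 471.5 - 203.2 = 268.3
Current account = -2190.9 + 629.0 + 268.3 = -1293.6
Financial account = -(-1293.6 + 157.9) = 1135.7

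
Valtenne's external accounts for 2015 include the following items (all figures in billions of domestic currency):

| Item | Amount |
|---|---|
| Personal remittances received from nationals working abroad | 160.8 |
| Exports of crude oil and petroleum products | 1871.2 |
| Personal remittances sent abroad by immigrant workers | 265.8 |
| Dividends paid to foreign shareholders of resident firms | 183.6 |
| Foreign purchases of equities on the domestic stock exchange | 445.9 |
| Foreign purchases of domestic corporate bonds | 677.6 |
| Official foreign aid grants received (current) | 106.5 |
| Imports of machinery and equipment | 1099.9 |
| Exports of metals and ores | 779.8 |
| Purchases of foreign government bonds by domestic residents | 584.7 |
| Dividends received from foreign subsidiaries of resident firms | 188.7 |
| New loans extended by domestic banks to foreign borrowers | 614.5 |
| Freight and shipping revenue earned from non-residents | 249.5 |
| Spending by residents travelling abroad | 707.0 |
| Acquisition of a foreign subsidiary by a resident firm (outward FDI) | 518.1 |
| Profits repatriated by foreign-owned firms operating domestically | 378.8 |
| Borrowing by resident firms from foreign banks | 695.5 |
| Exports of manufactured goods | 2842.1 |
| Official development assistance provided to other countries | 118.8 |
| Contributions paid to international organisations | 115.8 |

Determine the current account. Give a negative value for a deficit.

3328.9

Goods: 779.8 - 1099.9 + 1871.2 + 2842.1 = 4393.2
Services: -707.0 + 249.5 = -457.5
Primary income: 188.7 - 183.6 - 378.8 = -373.7
Secondary income: 106.5 - 265.8 + 160.8 - 115.8 - 118.8 = -233.1
Current account = 4393.2 + (-457.5) + (-373.7) + (-233.1) = 3328.9
(Excluded from the current account — financial account: foreign purchases of equities on the domestic stock exchange 445.9, foreign purchases of domestic corporate bonds 677.6, purchases of foreign government bonds by domestic residents 584.7, new loans extended by domestic banks to foreign borrowers 614.5, acquisition of a foreign subsidiary by a resident firm (outward FDI) 518.1, borrowing by resident firms from foreign banks 695.5.)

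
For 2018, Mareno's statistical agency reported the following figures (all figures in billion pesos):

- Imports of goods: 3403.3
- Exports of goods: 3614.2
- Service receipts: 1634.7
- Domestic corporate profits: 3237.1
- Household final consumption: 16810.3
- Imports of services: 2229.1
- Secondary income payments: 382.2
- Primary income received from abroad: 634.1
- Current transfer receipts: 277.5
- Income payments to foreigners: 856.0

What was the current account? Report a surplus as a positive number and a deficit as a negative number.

-710.1

Goods balance = 3614.2 - 3403.3 = 210.9
Services balance = 1634.7 - 2229.1 = -594.4
Trade balance (goods + services) = 210.9 + (-594.4) = -383.5
Net primary income = 634.1 - 856.0 = -221.9
Net secondary income = 277.5 - 382.2 = -104.7
Current account = -383.5 + (-221.9) + (-104.7) = -710.1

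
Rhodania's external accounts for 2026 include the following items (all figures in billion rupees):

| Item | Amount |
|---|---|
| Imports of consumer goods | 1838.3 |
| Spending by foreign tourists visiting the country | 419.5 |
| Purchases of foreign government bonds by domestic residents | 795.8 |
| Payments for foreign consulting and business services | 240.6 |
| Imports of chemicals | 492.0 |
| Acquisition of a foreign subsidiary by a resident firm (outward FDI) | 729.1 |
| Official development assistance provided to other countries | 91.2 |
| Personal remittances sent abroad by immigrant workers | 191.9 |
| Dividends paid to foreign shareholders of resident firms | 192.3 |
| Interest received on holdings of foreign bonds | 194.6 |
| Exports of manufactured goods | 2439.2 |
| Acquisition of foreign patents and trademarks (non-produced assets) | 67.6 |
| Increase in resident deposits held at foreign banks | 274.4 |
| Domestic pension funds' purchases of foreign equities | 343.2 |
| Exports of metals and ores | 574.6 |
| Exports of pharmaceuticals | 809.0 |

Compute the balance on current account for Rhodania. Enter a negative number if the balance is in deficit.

Goods: 809.0 + 2439.2 - 492.0 + 574.6 - 1838.3 = 1492.5
Services: -240.6 + 419.5 = 178.9
Primary income: -192.3 + 194.6 = 2.3
Secondary income: -191.9 - 91.2 = -283.1
Current account = 1492.5 + 178.9 + 2.3 + (-283.1) = 1390.6
(Excluded from the current account — financial account: purchases of foreign government bonds by domestic residents 795.8, acquisition of a foreign subsidiary by a resident firm (outward FDI) 729.1, increase in resident deposits held at foreign banks 274.4, domestic pension funds' purchases of foreign equities 343.2; capital account: acquisition of foreign patents and trademarks (non-produced assets) 67.6.)

1390.6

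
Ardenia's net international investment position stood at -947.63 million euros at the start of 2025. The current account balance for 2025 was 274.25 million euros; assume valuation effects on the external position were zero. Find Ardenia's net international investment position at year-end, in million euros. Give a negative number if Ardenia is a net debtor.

-673.38

With no valuation effects, change in NIIP = current account = 274.25
End-of-year NIIP = -947.63 + 274.25 = -673.38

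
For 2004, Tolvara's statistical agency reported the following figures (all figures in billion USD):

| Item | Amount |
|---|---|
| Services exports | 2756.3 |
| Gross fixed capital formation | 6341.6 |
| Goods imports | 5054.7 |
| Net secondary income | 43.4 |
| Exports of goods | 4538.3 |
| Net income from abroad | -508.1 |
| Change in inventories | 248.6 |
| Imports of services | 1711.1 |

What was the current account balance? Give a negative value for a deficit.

Goods balance = 4538.3 - 5054.7 = -516.4
Services balance = 2756.3 - 1711.1 = 1045.2
Trade balance (goods + services) = -516.4 + 1045.2 = 528.8
Net primary income = -508.1
Net secondary income = 43.4
Current account = 528.8 + (-508.1) + 43.4 = 64.1

64.1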